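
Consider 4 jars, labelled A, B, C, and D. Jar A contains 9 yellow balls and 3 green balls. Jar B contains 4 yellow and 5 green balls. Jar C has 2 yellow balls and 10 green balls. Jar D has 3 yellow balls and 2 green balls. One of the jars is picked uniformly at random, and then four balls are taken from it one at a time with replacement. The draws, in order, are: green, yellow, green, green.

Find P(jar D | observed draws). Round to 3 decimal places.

0.172

The likelihood of the observed sequence under each hypothesis: P(data | jar A) = (3/12)(9/12)(3/12)(3/12) = 0.011719; P(data | jar B) = (5/9)(4/9)(5/9)(5/9) = 0.076208; P(data | jar C) = (10/12)(2/12)(10/12)(10/12) = 0.096451; P(data | jar D) = (2/5)(3/5)(2/5)(2/5) = 0.0384.
Weighting by the prior gives 1/4 · 0.011719 = 0.0029297, 1/4 · 0.076208 = 0.019052, 1/4 · 0.096451 = 0.024113, 1/4 · 0.0384 = 0.0096; summing to 0.055694.
Therefore the posterior P(jar D | data) = (0.0096) / (0.055694) = 0.17237.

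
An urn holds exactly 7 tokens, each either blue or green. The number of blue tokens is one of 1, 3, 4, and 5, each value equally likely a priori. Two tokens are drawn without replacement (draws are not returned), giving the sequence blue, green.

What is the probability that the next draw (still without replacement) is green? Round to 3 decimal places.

Compute the likelihood of the observed sequence for each case: P(data | r = 1) = (1/7)(6/6) = 1/7; P(data | r = 3) = (3/7)(4/6) = 2/7; P(data | r = 4) = (4/7)(3/6) = 2/7; P(data | r = 5) = (5/7)(2/6) = 5/21.
Multiplying each by its prior: 1/4 · 1/7 = 1/28, 1/4 · 2/7 = 1/14, 1/4 · 2/7 = 1/14, 1/4 · 5/21 = 5/84; summing to 5/21.
Dividing through by the total gives posterior P(r = 1 | data) = 3/20, P(r = 3 | data) = 3/10, P(r = 4 | data) = 3/10, P(r = 5 | data) = 1/4.
Averaging over the posterior, P(green next | data) = (1)(3/20) + (3/5)(3/10) + (2/5)(3/10) + (1/5)(1/4) = 1/2.

0.500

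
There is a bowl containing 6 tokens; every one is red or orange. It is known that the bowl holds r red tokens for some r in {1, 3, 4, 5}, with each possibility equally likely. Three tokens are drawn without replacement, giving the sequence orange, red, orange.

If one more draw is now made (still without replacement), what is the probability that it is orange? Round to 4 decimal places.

For each hypothesis, P(data | H) works out to: P(data | r = 1) = (5/6)(1/5)(4/4) = 1/6; P(data | r = 3) = (3/6)(3/5)(2/4) = 3/20; P(data | r = 4) = (2/6)(4/5)(1/4) = 1/15; P(data | r = 5) = (1/6)(5/5)(0/4) = 0.
Weighting by the prior gives 1/4 · 1/6 = 1/24, 1/4 · 3/20 = 3/80, 1/4 · 1/15 = 1/60, 1/4 · 0 = 0; summing to 23/240.
Normalising, the posterior is P(r = 1 | data) = 10/23, P(r = 3 | data) = 9/23, P(r = 4 | data) = 4/23, P(r = 5 | data) = 0.
Averaging over the posterior, P(orange next | data) = (1)(10/23) + (1/3)(9/23) + (0)(4/23) = 13/23.

0.5652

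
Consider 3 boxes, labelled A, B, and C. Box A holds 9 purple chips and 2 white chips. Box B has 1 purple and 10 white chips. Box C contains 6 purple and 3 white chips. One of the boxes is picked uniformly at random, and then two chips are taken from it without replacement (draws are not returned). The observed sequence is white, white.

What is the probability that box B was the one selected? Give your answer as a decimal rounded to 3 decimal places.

0.890

For each hypothesis, P(data | H) works out to: P(data | box A) = (2/11)(1/10) = 0.018182; P(data | box B) = (10/11)(9/10) = 0.81818; P(data | box C) = (3/9)(2/8) = 0.083333.
Weighting by the prior gives 1/3 · 0.018182 = 0.0060606, 1/3 · 0.81818 = 0.27273, 1/3 · 0.083333 = 0.027778; with total 0.30657.
So P(box B | data) = (0.27273) / (0.30657) = 0.88962.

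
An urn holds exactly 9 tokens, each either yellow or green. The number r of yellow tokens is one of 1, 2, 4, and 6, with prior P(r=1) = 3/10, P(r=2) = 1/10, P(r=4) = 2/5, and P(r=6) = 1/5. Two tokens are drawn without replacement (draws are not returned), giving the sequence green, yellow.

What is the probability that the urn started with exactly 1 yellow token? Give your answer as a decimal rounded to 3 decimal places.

Compute the likelihood of the observed sequence for each case: P(data | r = 1) = (8/9)(1/8) = 1/9; P(data | r = 2) = (7/9)(2/8) = 7/36; P(data | r = 4) = (5/9)(4/8) = 5/18; P(data | r = 6) = (3/9)(6/8) = 1/4.
Weighting by the prior gives 3/10 · 1/9 = 1/30, 1/10 · 7/36 = 7/360, 2/5 · 5/18 = 1/9, 1/5 · 1/4 = 1/20; these sum to 77/360.
Therefore the posterior P(r = 1 | data) = (1/30) / (77/360) = 12/77.

0.156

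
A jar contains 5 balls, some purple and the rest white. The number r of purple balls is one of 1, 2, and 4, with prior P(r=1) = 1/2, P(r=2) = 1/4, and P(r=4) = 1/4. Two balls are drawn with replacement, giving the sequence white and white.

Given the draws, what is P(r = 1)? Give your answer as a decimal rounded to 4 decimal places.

Under each hypothesis, the probability of the observed sequence is: P(data | r = 1) = (4/5)(4/5) = 16/25; P(data | r = 2) = (3/5)(3/5) = 9/25; P(data | r = 4) = (1/5)(1/5) = 1/25.
The prior-weighted likelihoods are 1/2 · 16/25 = 8/25, 1/4 · 9/25 = 9/100, 1/4 · 1/25 = 1/100; with total 21/50.
So P(r = 1 | data) = (8/25) / (21/50) = 16/21.

0.7619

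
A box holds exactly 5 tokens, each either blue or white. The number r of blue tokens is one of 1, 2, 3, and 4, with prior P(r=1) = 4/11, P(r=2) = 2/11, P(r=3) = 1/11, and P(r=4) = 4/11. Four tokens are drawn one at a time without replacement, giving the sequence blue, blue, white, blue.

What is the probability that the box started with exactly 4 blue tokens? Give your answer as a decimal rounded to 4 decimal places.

0.8889

Compute the likelihood of the observed sequence for each case: P(data | r = 1) = (1/5)(0/4) = 0; P(data | r = 2) = (2/5)(1/4)(3/3)(0/2) = 0; P(data | r = 3) = (3/5)(2/4)(2/3)(1/2) = 1/10; P(data | r = 4) = (4/5)(3/4)(1/3)(2/2) = 1/5.
Weighting by the prior gives 4/11 · 0 = 0, 2/11 · 0 = 0, 1/11 · 1/10 = 1/110, 4/11 · 1/5 = 4/55; these sum to 9/110.
By Bayes' rule, P(r = 4 | data) = (4/55) / (9/110) = 8/9.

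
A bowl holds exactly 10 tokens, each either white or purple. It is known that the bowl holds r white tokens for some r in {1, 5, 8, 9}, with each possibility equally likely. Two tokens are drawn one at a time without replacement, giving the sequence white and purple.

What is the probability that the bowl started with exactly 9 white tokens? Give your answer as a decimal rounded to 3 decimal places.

Under each hypothesis, the probability of the observed sequence is: P(data | r = 1) = (1/10)(9/9) = 1/10; P(data | r = 5) = (5/10)(5/9) = 5/18; P(data | r = 8) = (8/10)(2/9) = 8/45; P(data | r = 9) = (9/10)(1/9) = 1/10.
The prior-weighted likelihoods are 1/4 · 1/10 = 1/40, 1/4 · 5/18 = 5/72, 1/4 · 8/45 = 2/45, 1/4 · 1/10 = 1/40; summing to 59/360.
Hence P(r = 9 | data) = (1/40) / (59/360) = 9/59.

0.153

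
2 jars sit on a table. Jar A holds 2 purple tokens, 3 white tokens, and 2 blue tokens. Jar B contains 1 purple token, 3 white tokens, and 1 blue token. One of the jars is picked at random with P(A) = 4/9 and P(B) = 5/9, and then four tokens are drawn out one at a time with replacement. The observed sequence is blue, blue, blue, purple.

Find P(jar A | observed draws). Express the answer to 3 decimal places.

Compute the likelihood of the observed sequence for each case: P(data | jar A) = (2/7)(2/7)(2/7)(2/7) = 0.0066639; P(data | jar B) = (1/5)(1/5)(1/5)(1/5) = 0.0016.
The prior-weighted likelihoods are 4/9 · 0.0066639 = 0.0029617, 5/9 · 0.0016 = 0.00088889; summing to 0.0038506.
Hence P(jar A | data) = (0.0029617) / (0.0038506) = 0.76916.

0.769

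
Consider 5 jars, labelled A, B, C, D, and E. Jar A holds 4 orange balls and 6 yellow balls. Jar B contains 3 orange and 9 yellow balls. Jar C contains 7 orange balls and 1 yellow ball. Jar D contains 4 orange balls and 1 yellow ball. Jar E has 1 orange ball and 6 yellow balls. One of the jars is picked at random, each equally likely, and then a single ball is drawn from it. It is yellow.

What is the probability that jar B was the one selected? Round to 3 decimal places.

0.296

Compute the likelihood of this draw for each case: P(data | jar A) = (6/10) = 0.6; P(data | jar B) = (9/12) = 0.75; P(data | jar C) = (1/8) = 0.125; P(data | jar D) = (1/5) = 0.2; P(data | jar E) = (6/7) = 0.85714.
Multiplying each by its prior: 1/5 · 0.6 = 0.12, 1/5 · 0.75 = 0.15, 1/5 · 0.125 = 0.025, 1/5 · 0.2 = 0.04, 1/5 · 0.85714 = 0.17143; these sum to 0.50643.
By Bayes' rule, P(jar B | data) = (0.15) / (0.50643) = 0.29619.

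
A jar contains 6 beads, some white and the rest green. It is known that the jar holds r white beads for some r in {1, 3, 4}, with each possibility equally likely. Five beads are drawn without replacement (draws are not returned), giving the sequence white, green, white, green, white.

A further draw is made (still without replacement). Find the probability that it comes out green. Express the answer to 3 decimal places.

For each hypothesis, P(data | H) works out to: P(data | r = 1) = (1/6)(5/5)(0/4) = 0; P(data | r = 3) = (3/6)(3/5)(2/4)(2/3)(1/2) = 1/20; P(data | r = 4) = (4/6)(2/5)(3/4)(1/3)(2/2) = 1/15.
Weighting by the prior gives 1/3 · 0 = 0, 1/3 · 1/20 = 1/60, 1/3 · 1/15 = 1/45; with total 7/180.
Dividing through by the total gives posterior P(r = 1 | data) = 0, P(r = 3 | data) = 3/7, P(r = 4 | data) = 4/7.
So P(green next | data) = Σ P(green next | H) P(H | data) = (1)(3/7) + (0)(4/7) = 3/7.

0.429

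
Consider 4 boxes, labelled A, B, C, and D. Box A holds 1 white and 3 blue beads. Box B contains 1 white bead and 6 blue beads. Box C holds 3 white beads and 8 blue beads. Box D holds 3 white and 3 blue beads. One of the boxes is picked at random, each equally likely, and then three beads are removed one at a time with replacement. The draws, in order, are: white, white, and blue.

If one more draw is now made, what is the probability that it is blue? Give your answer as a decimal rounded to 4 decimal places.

0.6243

Compute the likelihood of the observed sequence for each case: P(data | box A) = (1/4)(1/4)(3/4) = 0.046875; P(data | box B) = (1/7)(1/7)(6/7) = 0.017493; P(data | box C) = (3/11)(3/11)(8/11) = 0.054095; P(data | box D) = (3/6)(3/6)(3/6) = 0.125.
Multiplying each by its prior: 1/4 · 0.046875 = 0.011719, 1/4 · 0.017493 = 0.0043732, 1/4 · 0.054095 = 0.013524, 1/4 · 0.125 = 0.03125; summing to 0.060866.
Dividing through by the total gives posterior P(box A | data) = 0.19253, P(box B | data) = 0.07185, P(box C | data) = 0.22219, P(box D | data) = 0.51343.
Averaging over the posterior, P(blue next | data) = (3/4)(0.19253) + (6/7)(0.07185) + (8/11)(0.22219) + (1/2)(0.51343) = 0.62429.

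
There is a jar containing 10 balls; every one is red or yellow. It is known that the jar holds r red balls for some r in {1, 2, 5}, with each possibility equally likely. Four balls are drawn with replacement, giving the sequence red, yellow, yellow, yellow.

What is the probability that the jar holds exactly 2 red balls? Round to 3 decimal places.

Under each hypothesis, the probability of the observed sequence is: P(data | r = 1) = (1/10)(9/10)(9/10)(9/10) = 0.0729; P(data | r = 2) = (2/10)(8/10)(8/10)(8/10) = 0.1024; P(data | r = 5) = (5/10)(5/10)(5/10)(5/10) = 0.0625.
Weighting by the prior gives 1/3 · 0.0729 = 0.0243, 1/3 · 0.1024 = 0.034133, 1/3 · 0.0625 = 0.020833; these sum to 0.079267.
Therefore the posterior P(r = 2 | data) = (0.034133) / (0.079267) = 0.43061.

0.431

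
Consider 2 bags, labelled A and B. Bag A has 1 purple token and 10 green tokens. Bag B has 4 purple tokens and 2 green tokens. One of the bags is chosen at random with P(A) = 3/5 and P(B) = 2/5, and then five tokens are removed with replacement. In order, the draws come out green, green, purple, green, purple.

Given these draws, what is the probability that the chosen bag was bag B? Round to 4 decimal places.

0.6386

For each hypothesis, P(data | H) works out to: P(data | bag A) = (10/11)(10/11)(1/11)(10/11)(1/11) = 0.0062092; P(data | bag B) = (2/6)(2/6)(4/6)(2/6)(4/6) = 0.016461.
The prior-weighted likelihoods are 3/5 · 0.0062092 = 0.0037255, 2/5 · 0.016461 = 0.0065844; these sum to 0.01031.
So P(bag B | data) = (0.0065844) / (0.01031) = 0.63865.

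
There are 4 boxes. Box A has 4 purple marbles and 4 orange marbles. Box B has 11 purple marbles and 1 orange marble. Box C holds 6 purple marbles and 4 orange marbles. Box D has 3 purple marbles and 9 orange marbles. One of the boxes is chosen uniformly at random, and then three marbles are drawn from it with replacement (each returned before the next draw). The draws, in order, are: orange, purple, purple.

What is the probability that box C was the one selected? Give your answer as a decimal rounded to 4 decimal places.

The likelihood of the observed sequence under each hypothesis: P(data | box A) = (4/8)(4/8)(4/8) = 0.125; P(data | box B) = (1/12)(11/12)(11/12) = 0.070023; P(data | box C) = (4/10)(6/10)(6/10) = 0.144; P(data | box D) = (9/12)(3/12)(3/12) = 0.046875.
Weighting by the prior gives 1/4 · 0.125 = 0.03125, 1/4 · 0.070023 = 0.017506, 1/4 · 0.144 = 0.036, 1/4 · 0.046875 = 0.011719; summing to 0.096475.
By Bayes' rule, P(box C | data) = (0.036) / (0.096475) = 0.37316.

0.3732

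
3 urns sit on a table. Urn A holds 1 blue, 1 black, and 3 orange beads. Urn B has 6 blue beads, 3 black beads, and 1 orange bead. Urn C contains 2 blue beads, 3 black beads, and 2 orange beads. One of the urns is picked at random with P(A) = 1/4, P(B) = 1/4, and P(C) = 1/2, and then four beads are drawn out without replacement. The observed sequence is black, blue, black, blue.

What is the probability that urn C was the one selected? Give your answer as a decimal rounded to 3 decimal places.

Under each hypothesis, the probability of the observed sequence is: P(data | urn A) = (1/5)(1/4)(0/3) = 0; P(data | urn B) = (3/10)(6/9)(2/8)(5/7) = 1/28; P(data | urn C) = (3/7)(2/6)(2/5)(1/4) = 1/70.
The prior-weighted likelihoods are 1/4 · 0 = 0, 1/4 · 1/28 = 1/112, 1/2 · 1/70 = 1/140; summing to 9/560.
Therefore the posterior P(urn C | data) = (1/140) / (9/560) = 4/9.

0.444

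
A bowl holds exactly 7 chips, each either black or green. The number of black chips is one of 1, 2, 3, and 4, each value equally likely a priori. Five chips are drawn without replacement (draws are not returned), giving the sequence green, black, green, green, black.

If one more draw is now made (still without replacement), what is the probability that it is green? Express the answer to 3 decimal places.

Under each hypothesis, the probability of the observed sequence is: P(data | r = 1) = (6/7)(1/6)(5/5)(4/4)(0/3) = 0; P(data | r = 2) = (5/7)(2/6)(4/5)(3/4)(1/3) = 1/21; P(data | r = 3) = (4/7)(3/6)(3/5)(2/4)(2/3) = 2/35; P(data | r = 4) = (3/7)(4/6)(2/5)(1/4)(3/3) = 1/35.
The prior-weighted likelihoods are 1/4 · 0 = 0, 1/4 · 1/21 = 1/84, 1/4 · 2/35 = 1/70, 1/4 · 1/35 = 1/140; summing to 1/30.
Normalising, the posterior is P(r = 1 | data) = 0, P(r = 2 | data) = 5/14, P(r = 3 | data) = 3/7, P(r = 4 | data) = 3/14.
So P(green next | data) = Σ P(green next | H) P(H | data) = (1)(5/14) + (1/2)(3/7) + (0)(3/14) = 4/7.

0.571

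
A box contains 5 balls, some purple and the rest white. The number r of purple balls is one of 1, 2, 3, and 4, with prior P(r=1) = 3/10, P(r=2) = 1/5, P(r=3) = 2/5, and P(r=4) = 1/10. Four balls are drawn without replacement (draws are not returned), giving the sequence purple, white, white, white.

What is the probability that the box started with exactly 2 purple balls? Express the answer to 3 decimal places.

Compute the likelihood of the observed sequence for each case: P(data | r = 1) = (1/5)(4/4)(3/3)(2/2) = 1/5; P(data | r = 2) = (2/5)(3/4)(2/3)(1/2) = 1/10; P(data | r = 3) = (3/5)(2/4)(1/3)(0/2) = 0; P(data | r = 4) = (4/5)(1/4)(0/3) = 0.
Weighting by the prior gives 3/10 · 1/5 = 3/50, 1/5 · 1/10 = 1/50, 2/5 · 0 = 0, 1/10 · 0 = 0; these sum to 2/25.
So P(r = 2 | data) = (1/50) / (2/25) = 1/4.

0.250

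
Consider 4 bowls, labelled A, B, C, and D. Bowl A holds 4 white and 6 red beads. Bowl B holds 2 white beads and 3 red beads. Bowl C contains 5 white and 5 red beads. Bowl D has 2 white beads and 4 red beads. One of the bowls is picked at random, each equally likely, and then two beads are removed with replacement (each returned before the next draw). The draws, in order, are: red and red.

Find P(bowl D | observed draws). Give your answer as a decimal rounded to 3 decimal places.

For each hypothesis, P(data | H) works out to: P(data | bowl A) = (6/10)(6/10) = 0.36; P(data | bowl B) = (3/5)(3/5) = 0.36; P(data | bowl C) = (5/10)(5/10) = 0.25; P(data | bowl D) = (4/6)(4/6) = 0.44444.
Multiplying each by its prior: 1/4 · 0.36 = 0.09, 1/4 · 0.36 = 0.09, 1/4 · 0.25 = 0.0625, 1/4 · 0.44444 = 0.11111; these sum to 0.35361.
By Bayes' rule, P(bowl D | data) = (0.11111) / (0.35361) = 0.31422.

0.314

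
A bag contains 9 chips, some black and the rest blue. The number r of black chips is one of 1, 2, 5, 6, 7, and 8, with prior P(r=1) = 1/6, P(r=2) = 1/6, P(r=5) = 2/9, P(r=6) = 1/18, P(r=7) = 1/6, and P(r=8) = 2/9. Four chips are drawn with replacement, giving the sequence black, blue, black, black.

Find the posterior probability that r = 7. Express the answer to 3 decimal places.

Under each hypothesis, the probability of the observed sequence is: P(data | r = 1) = (1/9)(8/9)(1/9)(1/9) = 0.0012193; P(data | r = 2) = (2/9)(7/9)(2/9)(2/9) = 0.0085353; P(data | r = 5) = (5/9)(4/9)(5/9)(5/9) = 0.076208; P(data | r = 6) = (6/9)(3/9)(6/9)(6/9) = 0.098765; P(data | r = 7) = (7/9)(2/9)(7/9)(7/9) = 0.10456; P(data | r = 8) = (8/9)(1/9)(8/9)(8/9) = 0.078037.
Weighting by the prior gives 1/6 · 0.0012193 = 0.00020322, 1/6 · 0.0085353 = 0.0014225, 2/9 · 0.076208 = 0.016935, 1/18 · 0.098765 = 0.005487, 1/6 · 0.10456 = 0.017426, 2/9 · 0.078037 = 0.017342; these sum to 0.058816.
So P(r = 7 | data) = (0.017426) / (0.058816) = 0.29629.

0.296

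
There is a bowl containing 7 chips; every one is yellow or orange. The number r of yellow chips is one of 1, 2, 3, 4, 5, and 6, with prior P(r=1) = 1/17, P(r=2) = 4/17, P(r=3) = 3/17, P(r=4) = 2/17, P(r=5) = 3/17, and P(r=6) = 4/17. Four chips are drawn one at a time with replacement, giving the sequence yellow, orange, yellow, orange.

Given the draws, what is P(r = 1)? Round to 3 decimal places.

0.023

The likelihood of the observed sequence under each hypothesis: P(data | r = 1) = (1/7)(6/7)(1/7)(6/7) = 0.014994; P(data | r = 2) = (2/7)(5/7)(2/7)(5/7) = 0.041649; P(data | r = 3) = (3/7)(4/7)(3/7)(4/7) = 0.059975; P(data | r = 4) = (4/7)(3/7)(4/7)(3/7) = 0.059975; P(data | r = 5) = (5/7)(2/7)(5/7)(2/7) = 0.041649; P(data | r = 6) = (6/7)(1/7)(6/7)(1/7) = 0.014994.
Weighting by the prior gives 1/17 · 0.014994 = 0.00088199, 4/17 · 0.041649 = 0.0097998, 3/17 · 0.059975 = 0.010584, 2/17 · 0.059975 = 0.0070559, 3/17 · 0.041649 = 0.0073499, 4/17 · 0.014994 = 0.0035279; summing to 0.039199.
Hence P(r = 1 | data) = (0.00088199) / (0.039199) = 0.0225.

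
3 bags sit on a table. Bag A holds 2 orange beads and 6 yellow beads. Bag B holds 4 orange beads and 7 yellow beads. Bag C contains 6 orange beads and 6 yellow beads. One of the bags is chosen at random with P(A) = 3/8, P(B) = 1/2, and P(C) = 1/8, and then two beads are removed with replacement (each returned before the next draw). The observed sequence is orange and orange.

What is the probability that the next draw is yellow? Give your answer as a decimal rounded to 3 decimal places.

0.623

The likelihood of the observed sequence under each hypothesis: P(data | bag A) = (2/8)(2/8) = 0.0625; P(data | bag B) = (4/11)(4/11) = 0.13223; P(data | bag C) = (6/12)(6/12) = 0.25.
Weighting by the prior gives 3/8 · 0.0625 = 0.023438, 1/2 · 0.13223 = 0.066116, 1/8 · 0.25 = 0.03125; with total 0.1208.
Dividing through by the total gives posterior P(bag A | data) = 0.19401, P(bag B | data) = 0.5473, P(bag C | data) = 0.25869.
The predictive probability is P(yellow next | data) = (3/4)(0.19401) + (7/11)(0.5473) + (1/2)(0.25869) = 0.62314.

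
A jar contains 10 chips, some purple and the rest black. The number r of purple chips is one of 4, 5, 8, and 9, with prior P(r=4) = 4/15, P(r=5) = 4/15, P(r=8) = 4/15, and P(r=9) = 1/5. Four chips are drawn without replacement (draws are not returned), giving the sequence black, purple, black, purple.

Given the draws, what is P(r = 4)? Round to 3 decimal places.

For each hypothesis, P(data | H) works out to: P(data | r = 4) = (6/10)(4/9)(5/8)(3/7) = 0.071429; P(data | r = 5) = (5/10)(5/9)(4/8)(4/7) = 0.079365; P(data | r = 8) = (2/10)(8/9)(1/8)(7/7) = 0.022222; P(data | r = 9) = (1/10)(9/9)(0/8) = 0.
Weighting by the prior gives 4/15 · 0.071429 = 0.019048, 4/15 · 0.079365 = 0.021164, 4/15 · 0.022222 = 0.0059259, 1/5 · 0 = 0; summing to 0.046138.
Therefore the posterior P(r = 4 | data) = (0.019048) / (0.046138) = 0.41284.

0.413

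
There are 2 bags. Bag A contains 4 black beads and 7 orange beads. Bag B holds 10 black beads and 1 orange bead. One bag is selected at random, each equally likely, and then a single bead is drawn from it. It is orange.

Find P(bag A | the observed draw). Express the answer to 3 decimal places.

0.875

Under each hypothesis, the probability of this draw is: P(data | bag A) = (7/11) = 7/11; P(data | bag B) = (1/11) = 1/11.
Weighting by the prior gives 1/2 · 7/11 = 7/22, 1/2 · 1/11 = 1/22; with total 4/11.
By Bayes' rule, P(bag A | data) = (7/22) / (4/11) = 7/8.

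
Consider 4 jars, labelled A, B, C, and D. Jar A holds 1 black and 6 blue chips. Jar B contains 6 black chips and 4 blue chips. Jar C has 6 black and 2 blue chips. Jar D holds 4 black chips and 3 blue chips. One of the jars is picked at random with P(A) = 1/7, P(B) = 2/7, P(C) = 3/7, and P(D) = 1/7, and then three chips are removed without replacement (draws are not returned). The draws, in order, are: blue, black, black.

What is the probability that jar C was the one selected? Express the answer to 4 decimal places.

Compute the likelihood of the observed sequence for each case: P(data | jar A) = (6/7)(1/6)(0/5) = 0; P(data | jar B) = (4/10)(6/9)(5/8) = 0.16667; P(data | jar C) = (2/8)(6/7)(5/6) = 0.17857; P(data | jar D) = (3/7)(4/6)(3/5) = 0.17143.
Multiplying each by its prior: 1/7 · 0 = 0, 2/7 · 0.16667 = 0.047619, 3/7 · 0.17857 = 0.076531, 1/7 · 0.17143 = 0.02449; with total 0.14864.
So P(jar C | data) = (0.076531) / (0.14864) = 0.51487.

0.5149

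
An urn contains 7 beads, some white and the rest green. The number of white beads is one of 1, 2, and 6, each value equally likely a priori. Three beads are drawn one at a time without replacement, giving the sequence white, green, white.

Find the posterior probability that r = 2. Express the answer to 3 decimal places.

0.250

Under each hypothesis, the probability of the observed sequence is: P(data | r = 1) = (1/7)(6/6)(0/5) = 0; P(data | r = 2) = (2/7)(5/6)(1/5) = 1/21; P(data | r = 6) = (6/7)(1/6)(5/5) = 1/7.
Weighting by the prior gives 1/3 · 0 = 0, 1/3 · 1/21 = 1/63, 1/3 · 1/7 = 1/21; with total 4/63.
Therefore the posterior P(r = 2 | data) = (1/63) / (4/63) = 1/4.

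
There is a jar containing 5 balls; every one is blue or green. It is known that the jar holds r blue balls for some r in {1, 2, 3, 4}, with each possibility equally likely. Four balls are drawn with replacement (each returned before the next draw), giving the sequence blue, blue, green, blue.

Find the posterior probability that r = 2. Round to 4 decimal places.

Under each hypothesis, the probability of the observed sequence is: P(data | r = 1) = (1/5)(1/5)(4/5)(1/5) = 0.0064; P(data | r = 2) = (2/5)(2/5)(3/5)(2/5) = 0.0384; P(data | r = 3) = (3/5)(3/5)(2/5)(3/5) = 0.0864; P(data | r = 4) = (4/5)(4/5)(1/5)(4/5) = 0.1024.
Multiplying each by its prior: 1/4 · 0.0064 = 0.0016, 1/4 · 0.0384 = 0.0096, 1/4 · 0.0864 = 0.0216, 1/4 · 0.1024 = 0.0256; these sum to 0.0584.
By Bayes' rule, P(r = 2 | data) = (0.0096) / (0.0584) = 0.16438.

0.1644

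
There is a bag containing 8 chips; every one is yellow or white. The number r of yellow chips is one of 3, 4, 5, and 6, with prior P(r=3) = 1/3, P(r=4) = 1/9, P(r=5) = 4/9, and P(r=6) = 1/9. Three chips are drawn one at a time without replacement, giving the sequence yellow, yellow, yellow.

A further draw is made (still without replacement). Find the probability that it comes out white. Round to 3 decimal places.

Compute the likelihood of the observed sequence for each case: P(data | r = 3) = (3/8)(2/7)(1/6) = 1/56; P(data | r = 4) = (4/8)(3/7)(2/6) = 1/14; P(data | r = 5) = (5/8)(4/7)(3/6) = 5/28; P(data | r = 6) = (6/8)(5/7)(4/6) = 5/14.
Multiplying each by its prior: 1/3 · 1/56 = 1/168, 1/9 · 1/14 = 1/126, 4/9 · 5/28 = 5/63, 1/9 · 5/14 = 5/126; these sum to 67/504.
The posterior is then P(r = 3 | data) = 3/67, P(r = 4 | data) = 4/67, P(r = 5 | data) = 40/67, P(r = 6 | data) = 20/67.
Averaging over the posterior, P(white next | data) = (1)(3/67) + (4/5)(4/67) + (3/5)(40/67) + (2/5)(20/67) = 191/335.

0.570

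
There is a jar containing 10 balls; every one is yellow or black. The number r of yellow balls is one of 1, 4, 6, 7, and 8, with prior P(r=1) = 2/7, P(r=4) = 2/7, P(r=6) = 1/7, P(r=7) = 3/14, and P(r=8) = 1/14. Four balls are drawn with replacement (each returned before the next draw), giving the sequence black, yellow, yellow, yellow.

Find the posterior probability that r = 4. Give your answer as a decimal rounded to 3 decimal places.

0.207

Compute the likelihood of the observed sequence for each case: P(data | r = 1) = (9/10)(1/10)(1/10)(1/10) = 0.0009; P(data | r = 4) = (6/10)(4/10)(4/10)(4/10) = 0.0384; P(data | r = 6) = (4/10)(6/10)(6/10)(6/10) = 0.0864; P(data | r = 7) = (3/10)(7/10)(7/10)(7/10) = 0.1029; P(data | r = 8) = (2/10)(8/10)(8/10)(8/10) = 0.1024.
The prior-weighted likelihoods are 2/7 · 0.0009 = 0.00025714, 2/7 · 0.0384 = 0.010971, 1/7 · 0.0864 = 0.012343, 3/14 · 0.1029 = 0.02205, 1/14 · 0.1024 = 0.0073143; summing to 0.052936.
So P(r = 4 | data) = (0.010971) / (0.052936) = 0.20726.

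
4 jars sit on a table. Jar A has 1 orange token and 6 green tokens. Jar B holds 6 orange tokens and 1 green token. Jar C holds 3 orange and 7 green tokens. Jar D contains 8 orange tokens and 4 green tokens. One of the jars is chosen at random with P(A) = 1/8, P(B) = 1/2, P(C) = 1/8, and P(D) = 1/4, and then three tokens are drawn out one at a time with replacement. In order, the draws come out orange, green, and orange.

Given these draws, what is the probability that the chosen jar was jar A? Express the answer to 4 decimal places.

Compute the likelihood of the observed sequence for each case: P(data | jar A) = (1/7)(6/7)(1/7) = 0.017493; P(data | jar B) = (6/7)(1/7)(6/7) = 0.10496; P(data | jar C) = (3/10)(7/10)(3/10) = 0.063; P(data | jar D) = (8/12)(4/12)(8/12) = 0.14815.
Multiplying each by its prior: 1/8 · 0.017493 = 0.0021866, 1/2 · 0.10496 = 0.052478, 1/8 · 0.063 = 0.007875, 1/4 · 0.14815 = 0.037037; these sum to 0.099577.
So P(jar A | data) = (0.0021866) / (0.099577) = 0.021959.

0.0220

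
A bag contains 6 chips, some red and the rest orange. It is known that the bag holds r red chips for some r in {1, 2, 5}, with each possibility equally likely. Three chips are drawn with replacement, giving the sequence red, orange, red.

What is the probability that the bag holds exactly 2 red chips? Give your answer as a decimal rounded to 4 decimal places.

0.3478

Under each hypothesis, the probability of the observed sequence is: P(data | r = 1) = (1/6)(5/6)(1/6) = 5/216; P(data | r = 2) = (2/6)(4/6)(2/6) = 2/27; P(data | r = 5) = (5/6)(1/6)(5/6) = 25/216.
The prior-weighted likelihoods are 1/3 · 5/216 = 5/648, 1/3 · 2/27 = 2/81, 1/3 · 25/216 = 25/648; with total 23/324.
Hence P(r = 2 | data) = (2/81) / (23/324) = 8/23.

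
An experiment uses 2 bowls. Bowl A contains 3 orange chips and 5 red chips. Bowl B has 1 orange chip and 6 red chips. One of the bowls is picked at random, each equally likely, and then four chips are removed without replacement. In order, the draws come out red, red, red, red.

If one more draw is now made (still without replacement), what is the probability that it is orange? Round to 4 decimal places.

For each hypothesis, P(data | H) works out to: P(data | bowl A) = (5/8)(4/7)(3/6)(2/5) = 1/14; P(data | bowl B) = (6/7)(5/6)(4/5)(3/4) = 3/7.
Multiplying each by its prior: 1/2 · 1/14 = 1/28, 1/2 · 3/7 = 3/14; with total 1/4.
Dividing through by the total gives posterior P(bowl A | data) = 1/7, P(bowl B | data) = 6/7.
The predictive probability is P(orange next | data) = (3/4)(1/7) + (1/3)(6/7) = 11/28.

0.3929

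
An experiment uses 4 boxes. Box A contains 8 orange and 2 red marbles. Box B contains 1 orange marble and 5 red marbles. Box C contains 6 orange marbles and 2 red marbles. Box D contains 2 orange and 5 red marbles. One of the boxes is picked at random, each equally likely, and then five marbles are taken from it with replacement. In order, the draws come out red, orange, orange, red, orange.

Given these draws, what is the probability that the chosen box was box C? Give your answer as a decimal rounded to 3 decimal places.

Under each hypothesis, the probability of the observed sequence is: P(data | box A) = (2/10)(8/10)(8/10)(2/10)(8/10) = 0.02048; P(data | box B) = (5/6)(1/6)(1/6)(5/6)(1/6) = 0.003215; P(data | box C) = (2/8)(6/8)(6/8)(2/8)(6/8) = 0.026367; P(data | box D) = (5/7)(2/7)(2/7)(5/7)(2/7) = 0.0119.
Weighting by the prior gives 1/4 · 0.02048 = 0.00512, 1/4 · 0.003215 = 0.00080376, 1/4 · 0.026367 = 0.0065918, 1/4 · 0.0119 = 0.002975; summing to 0.015491.
Therefore the posterior P(box C | data) = (0.0065918) / (0.015491) = 0.42554.

0.426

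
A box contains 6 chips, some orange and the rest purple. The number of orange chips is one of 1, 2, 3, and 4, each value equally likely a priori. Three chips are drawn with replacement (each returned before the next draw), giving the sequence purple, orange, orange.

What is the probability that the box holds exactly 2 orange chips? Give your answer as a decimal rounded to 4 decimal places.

Under each hypothesis, the probability of the observed sequence is: P(data | r = 1) = (5/6)(1/6)(1/6) = 5/216; P(data | r = 2) = (4/6)(2/6)(2/6) = 2/27; P(data | r = 3) = (3/6)(3/6)(3/6) = 1/8; P(data | r = 4) = (2/6)(4/6)(4/6) = 4/27.
Weighting by the prior gives 1/4 · 5/216 = 5/864, 1/4 · 2/27 = 1/54, 1/4 · 1/8 = 1/32, 1/4 · 4/27 = 1/27; with total 5/54.
By Bayes' rule, P(r = 2 | data) = (1/54) / (5/54) = 1/5.

0.2000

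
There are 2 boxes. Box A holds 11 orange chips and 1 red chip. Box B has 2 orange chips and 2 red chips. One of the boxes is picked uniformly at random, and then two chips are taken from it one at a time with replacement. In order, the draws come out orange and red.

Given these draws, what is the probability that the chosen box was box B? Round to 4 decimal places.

Compute the likelihood of the observed sequence for each case: P(data | box A) = (11/12)(1/12) = 11/144; P(data | box B) = (2/4)(2/4) = 1/4.
The prior-weighted likelihoods are 1/2 · 11/144 = 11/288, 1/2 · 1/4 = 1/8; these sum to 47/288.
So P(box B | data) = (1/8) / (47/288) = 36/47.

0.7660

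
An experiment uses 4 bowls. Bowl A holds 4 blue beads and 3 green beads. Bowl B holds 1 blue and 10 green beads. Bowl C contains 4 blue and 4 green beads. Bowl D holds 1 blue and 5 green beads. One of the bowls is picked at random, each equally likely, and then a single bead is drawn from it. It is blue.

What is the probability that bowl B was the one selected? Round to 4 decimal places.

Compute the likelihood of this draw for each case: P(data | bowl A) = (4/7) = 4/7; P(data | bowl B) = (1/11) = 1/11; P(data | bowl C) = (4/8) = 1/2; P(data | bowl D) = (1/6) = 1/6.
Weighting by the prior gives 1/4 · 4/7 = 1/7, 1/4 · 1/11 = 1/44, 1/4 · 1/2 = 1/8, 1/4 · 1/6 = 1/24; summing to 307/924.
Hence P(bowl B | data) = (1/44) / (307/924) = 21/307.

0.0684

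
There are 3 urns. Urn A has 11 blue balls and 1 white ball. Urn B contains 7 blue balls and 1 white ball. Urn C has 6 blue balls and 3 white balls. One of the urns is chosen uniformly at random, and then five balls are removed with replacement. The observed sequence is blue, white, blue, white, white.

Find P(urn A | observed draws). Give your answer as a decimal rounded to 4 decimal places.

0.0264

For each hypothesis, P(data | H) works out to: P(data | urn A) = (11/12)(1/12)(11/12)(1/12)(1/12) = 0.00048627; P(data | urn B) = (7/8)(1/8)(7/8)(1/8)(1/8) = 0.0014954; P(data | urn C) = (6/9)(3/9)(6/9)(3/9)(3/9) = 0.016461.
The prior-weighted likelihoods are 1/3 · 0.00048627 = 0.00016209, 1/3 · 0.0014954 = 0.00049845, 1/3 · 0.016461 = 0.005487; these sum to 0.0061475.
Therefore the posterior P(urn A | data) = (0.00016209) / (0.0061475) = 0.026367.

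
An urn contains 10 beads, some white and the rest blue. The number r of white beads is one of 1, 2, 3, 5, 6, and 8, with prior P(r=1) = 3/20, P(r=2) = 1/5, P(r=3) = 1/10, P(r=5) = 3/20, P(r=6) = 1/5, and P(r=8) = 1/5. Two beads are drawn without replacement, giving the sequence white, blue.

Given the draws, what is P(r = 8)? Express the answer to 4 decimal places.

For each hypothesis, P(data | H) works out to: P(data | r = 1) = (1/10)(9/9) = 1/10; P(data | r = 2) = (2/10)(8/9) = 8/45; P(data | r = 3) = (3/10)(7/9) = 7/30; P(data | r = 5) = (5/10)(5/9) = 5/18; P(data | r = 6) = (6/10)(4/9) = 4/15; P(data | r = 8) = (8/10)(2/9) = 8/45.
The prior-weighted likelihoods are 3/20 · 1/10 = 3/200, 1/5 · 8/45 = 8/225, 1/10 · 7/30 = 7/300, 3/20 · 5/18 = 1/24, 1/5 · 4/15 = 4/75, 1/5 · 8/45 = 8/225; summing to 46/225.
By Bayes' rule, P(r = 8 | data) = (8/225) / (46/225) = 4/23.

0.1739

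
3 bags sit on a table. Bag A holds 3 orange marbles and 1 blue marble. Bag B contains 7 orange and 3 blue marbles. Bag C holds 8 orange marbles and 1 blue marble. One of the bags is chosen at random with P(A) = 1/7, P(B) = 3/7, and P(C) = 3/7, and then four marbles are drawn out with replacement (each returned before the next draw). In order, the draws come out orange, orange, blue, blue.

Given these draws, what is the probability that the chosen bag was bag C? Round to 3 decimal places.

0.149

Under each hypothesis, the probability of the observed sequence is: P(data | bag A) = (3/4)(3/4)(1/4)(1/4) = 0.035156; P(data | bag B) = (7/10)(7/10)(3/10)(3/10) = 0.0441; P(data | bag C) = (8/9)(8/9)(1/9)(1/9) = 0.0097546.
Multiplying each by its prior: 1/7 · 0.035156 = 0.0050223, 3/7 · 0.0441 = 0.0189, 3/7 · 0.0097546 = 0.0041805; these sum to 0.028103.
Hence P(bag C | data) = (0.0041805) / (0.028103) = 0.14876.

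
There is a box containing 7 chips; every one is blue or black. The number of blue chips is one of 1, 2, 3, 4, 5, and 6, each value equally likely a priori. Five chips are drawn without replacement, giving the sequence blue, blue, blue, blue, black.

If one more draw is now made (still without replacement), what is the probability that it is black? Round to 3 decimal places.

0.286

Compute the likelihood of the observed sequence for each case: P(data | r = 1) = (1/7)(0/6) = 0; P(data | r = 2) = (2/7)(1/6)(0/5) = 0; P(data | r = 3) = (3/7)(2/6)(1/5)(0/4) = 0; P(data | r = 4) = (4/7)(3/6)(2/5)(1/4)(3/3) = 1/35; P(data | r = 5) = (5/7)(4/6)(3/5)(2/4)(2/3) = 2/21; P(data | r = 6) = (6/7)(5/6)(4/5)(3/4)(1/3) = 1/7.
Weighting by the prior gives 1/6 · 0 = 0, 1/6 · 0 = 0, 1/6 · 0 = 0, 1/6 · 1/35 = 1/210, 1/6 · 2/21 = 1/63, 1/6 · 1/7 = 1/42; these sum to 2/45.
Dividing through by the total gives posterior P(r = 1 | data) = 0, P(r = 2 | data) = 0, P(r = 3 | data) = 0, P(r = 4 | data) = 3/28, P(r = 5 | data) = 5/14, P(r = 6 | data) = 15/28.
So P(black next | data) = Σ P(black next | H) P(H | data) = (1)(3/28) + (1/2)(5/14) + (0)(15/28) = 2/7.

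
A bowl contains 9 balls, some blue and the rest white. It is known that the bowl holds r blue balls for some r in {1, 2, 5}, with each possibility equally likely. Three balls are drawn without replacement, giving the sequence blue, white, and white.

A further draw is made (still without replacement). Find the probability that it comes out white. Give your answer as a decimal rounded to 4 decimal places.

0.7300

The likelihood of the observed sequence under each hypothesis: P(data | r = 1) = (1/9)(8/8)(7/7) = 1/9; P(data | r = 2) = (2/9)(7/8)(6/7) = 1/6; P(data | r = 5) = (5/9)(4/8)(3/7) = 5/42.
Weighting by the prior gives 1/3 · 1/9 = 1/27, 1/3 · 1/6 = 1/18, 1/3 · 5/42 = 5/126; summing to 25/189.
Dividing through by the total gives posterior P(r = 1 | data) = 7/25, P(r = 2 | data) = 21/50, P(r = 5 | data) = 3/10.
Averaging over the posterior, P(white next | data) = (1)(7/25) + (5/6)(21/50) + (1/3)(3/10) = 73/100.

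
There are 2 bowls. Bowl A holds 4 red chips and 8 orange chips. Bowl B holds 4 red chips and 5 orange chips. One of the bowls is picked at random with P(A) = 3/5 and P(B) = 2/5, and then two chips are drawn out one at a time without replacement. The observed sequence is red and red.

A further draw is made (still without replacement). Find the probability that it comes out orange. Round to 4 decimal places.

0.7529

Compute the likelihood of the observed sequence for each case: P(data | bowl A) = (4/12)(3/11) = 1/11; P(data | bowl B) = (4/9)(3/8) = 1/6.
The prior-weighted likelihoods are 3/5 · 1/11 = 3/55, 2/5 · 1/6 = 1/15; summing to 4/33.
The posterior is then P(bowl A | data) = 9/20, P(bowl B | data) = 11/20.
So P(orange next | data) = Σ P(orange next | H) P(H | data) = (4/5)(9/20) + (5/7)(11/20) = 527/700.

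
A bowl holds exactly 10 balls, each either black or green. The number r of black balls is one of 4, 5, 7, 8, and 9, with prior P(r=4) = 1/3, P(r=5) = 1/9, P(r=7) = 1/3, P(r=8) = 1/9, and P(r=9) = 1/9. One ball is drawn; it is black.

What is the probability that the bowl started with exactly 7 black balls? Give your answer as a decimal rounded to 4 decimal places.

Compute the likelihood of this draw for each case: P(data | r = 4) = (4/10) = 2/5; P(data | r = 5) = (5/10) = 1/2; P(data | r = 7) = (7/10) = 7/10; P(data | r = 8) = (8/10) = 4/5; P(data | r = 9) = (9/10) = 9/10.
Multiplying each by its prior: 1/3 · 2/5 = 2/15, 1/9 · 1/2 = 1/18, 1/3 · 7/10 = 7/30, 1/9 · 4/5 = 4/45, 1/9 · 9/10 = 1/10; these sum to 11/18.
So P(r = 7 | data) = (7/30) / (11/18) = 21/55.

0.3818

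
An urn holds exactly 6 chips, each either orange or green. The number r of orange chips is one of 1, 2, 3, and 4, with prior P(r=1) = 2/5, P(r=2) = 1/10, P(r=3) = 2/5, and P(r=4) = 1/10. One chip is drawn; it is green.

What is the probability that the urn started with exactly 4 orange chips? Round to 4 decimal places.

Under each hypothesis, the probability of this draw is: P(data | r = 1) = (5/6) = 5/6; P(data | r = 2) = (4/6) = 2/3; P(data | r = 3) = (3/6) = 1/2; P(data | r = 4) = (2/6) = 1/3.
The prior-weighted likelihoods are 2/5 · 5/6 = 1/3, 1/10 · 2/3 = 1/15, 2/5 · 1/2 = 1/5, 1/10 · 1/3 = 1/30; these sum to 19/30.
Hence P(r = 4 | data) = (1/30) / (19/30) = 1/19.

0.0526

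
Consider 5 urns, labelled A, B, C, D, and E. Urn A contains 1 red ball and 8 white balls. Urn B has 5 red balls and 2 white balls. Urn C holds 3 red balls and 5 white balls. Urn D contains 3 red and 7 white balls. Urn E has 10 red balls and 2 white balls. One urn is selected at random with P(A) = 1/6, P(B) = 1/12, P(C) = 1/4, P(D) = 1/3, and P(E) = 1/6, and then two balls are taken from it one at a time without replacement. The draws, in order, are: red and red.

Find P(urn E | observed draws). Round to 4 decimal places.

Compute the likelihood of the observed sequence for each case: P(data | urn A) = (1/9)(0/8) = 0; P(data | urn B) = (5/7)(4/6) = 0.47619; P(data | urn C) = (3/8)(2/7) = 0.10714; P(data | urn D) = (3/10)(2/9) = 0.066667; P(data | urn E) = (10/12)(9/11) = 0.68182.
Multiplying each by its prior: 1/6 · 0 = 0, 1/12 · 0.47619 = 0.039683, 1/4 · 0.10714 = 0.026786, 1/3 · 0.066667 = 0.022222, 1/6 · 0.68182 = 0.11364; these sum to 0.20233.
By Bayes' rule, P(urn E | data) = (0.11364) / (0.20233) = 0.56165.

0.5616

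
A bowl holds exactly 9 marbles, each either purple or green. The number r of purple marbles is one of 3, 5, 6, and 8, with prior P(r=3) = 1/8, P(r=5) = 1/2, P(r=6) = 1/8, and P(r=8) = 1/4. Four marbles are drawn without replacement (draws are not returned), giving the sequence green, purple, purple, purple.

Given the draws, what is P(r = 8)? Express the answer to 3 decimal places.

Under each hypothesis, the probability of the observed sequence is: P(data | r = 3) = (6/9)(3/8)(2/7)(1/6) = 0.011905; P(data | r = 5) = (4/9)(5/8)(4/7)(3/6) = 0.079365; P(data | r = 6) = (3/9)(6/8)(5/7)(4/6) = 0.11905; P(data | r = 8) = (1/9)(8/8)(7/7)(6/6) = 0.11111.
The prior-weighted likelihoods are 1/8 · 0.011905 = 0.0014881, 1/2 · 0.079365 = 0.039683, 1/8 · 0.11905 = 0.014881, 1/4 · 0.11111 = 0.027778; these sum to 0.083829.
Therefore the posterior P(r = 8 | data) = (0.027778) / (0.083829) = 0.33136.

0.331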